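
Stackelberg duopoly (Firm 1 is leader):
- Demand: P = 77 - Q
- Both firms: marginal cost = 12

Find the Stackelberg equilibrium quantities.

q₁* (leader) = 32.5, q₂* (follower) = 16.25

Work:
Follower's reaction: q₂ = (a - c - q₁)/2
Leader substitutes: π₁ = q₁·(a - q₁ - (a-c-q₁)/2 - c)
FOC: q₁* = (77 - 12)/2 = 32.50
Then: q₂* = (77 - 12 - 32.5)/2 = 16.25
Leader has first-mover advantage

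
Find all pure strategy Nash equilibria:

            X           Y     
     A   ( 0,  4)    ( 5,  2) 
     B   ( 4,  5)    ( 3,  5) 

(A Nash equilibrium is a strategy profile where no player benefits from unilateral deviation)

Nash equilibrium: (B, X)

Work:
Best responses:
  P1 vs X: payoffs [0, 4] → best response B (payoff 4)
  P1 vs Y: payoffs [5, 3] → best response A (payoff 5)
  P2 vs A: payoffs [4, 2] → best response X (payoff 4)
  P2 vs B: payoffs [5, 5] → best response X/Y (payoff 5)
Mutual best responses: (B,X) → Nash equilibria.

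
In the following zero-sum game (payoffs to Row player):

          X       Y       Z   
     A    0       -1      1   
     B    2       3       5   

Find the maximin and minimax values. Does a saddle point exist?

Maximin = 2, Minimax = 2, Saddle: True

Work:
Row minimums: [-1, 2] → maximin = 2
Column maximums: [2, 3, 5] → minimax = 2
Saddle point exists! Game value = 2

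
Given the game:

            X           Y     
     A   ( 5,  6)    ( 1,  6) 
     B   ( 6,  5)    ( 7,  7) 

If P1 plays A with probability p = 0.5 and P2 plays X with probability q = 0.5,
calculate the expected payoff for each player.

E[P1] = 4.75, E[P2] = 6.0

Work:
E[P1] = p·q·π₁(A,X) + p·(1-q)·π₁(A,Y) + (1-p)·q·π₁(B,X) + (1-p)·(1-q)·π₁(B,Y)
= 0.5·0.5·5 + 0.5·0.5·1 + 0.5·0.5·6 + 0.5·0.5·7
= 4.75

E[P2] = 6.0 (similar calculation)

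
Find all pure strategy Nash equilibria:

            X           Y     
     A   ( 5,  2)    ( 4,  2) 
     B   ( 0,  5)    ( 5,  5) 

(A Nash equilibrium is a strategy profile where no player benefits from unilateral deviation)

Nash equilibrium: (A, X), (B, Y)

Work:
Best responses:
  P1 vs X: payoffs [5, 0] → best response A (payoff 5)
  P1 vs Y: payoffs [4, 5] → best response B (payoff 5)
  P2 vs A: payoffs [2, 2] → best response X/Y (payoff 2)
  P2 vs B: payoffs [5, 5] → best response X/Y (payoff 5)
Mutual best responses: (A,X), (B,Y) → Nash equilibria.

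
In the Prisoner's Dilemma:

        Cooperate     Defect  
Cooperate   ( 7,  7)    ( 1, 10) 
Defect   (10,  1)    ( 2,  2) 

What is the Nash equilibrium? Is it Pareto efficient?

(Defect, Defect) is NE; not Pareto efficient

Work:
Defect dominates Cooperate for both players:
If P2 cooperates: Defect (10) > Cooperate (7)
If P2 defects: Defect (2) > Cooperate (1)
NE: (Defect, Defect) with payoff (2, 2)
But (Cooperate, Cooperate) = (7, 7) Pareto dominates (2, 2)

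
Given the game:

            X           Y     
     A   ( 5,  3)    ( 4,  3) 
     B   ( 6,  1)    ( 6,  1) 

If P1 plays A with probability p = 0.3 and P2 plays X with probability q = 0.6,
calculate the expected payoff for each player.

E[P1] = 5.58, E[P2] = 1.6

Work:
E[P1] = p·q·π₁(A,X) + p·(1-q)·π₁(A,Y) + (1-p)·q·π₁(B,X) + (1-p)·(1-q)·π₁(B,Y)
= 0.3·0.6·5 + 0.3·0.4·4 + 0.7·0.6·6 + 0.7·0.4·6
= 5.58

E[P2] = 1.6 (similar calculation)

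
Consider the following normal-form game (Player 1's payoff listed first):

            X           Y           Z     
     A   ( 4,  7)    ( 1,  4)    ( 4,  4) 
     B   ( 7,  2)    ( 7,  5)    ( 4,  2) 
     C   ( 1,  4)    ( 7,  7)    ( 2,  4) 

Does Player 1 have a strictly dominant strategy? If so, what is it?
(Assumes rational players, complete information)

No strictly dominant strategy exists for Player 1

Work:
A strategy strictly dominates another if it gives a strictly higher payoff against every opponent action. Compare each pair of P1's strategies column-by-column:
  A vs B: [4 vs 7, 1 vs 7, 4 vs 4] → A does not strictly dominate B (column X: 4 ≤ 7)
  A vs C: [4 vs 1, 1 vs 7, 4 vs 2] → A does not strictly dominate C (column Y: 1 ≤ 7)
  B vs A: [7 vs 4, 7 vs 1, 4 vs 4] → B does not strictly dominate A (column Z: 4 ≤ 4)
  B vs C: [7 vs 1, 7 vs 7, 4 vs 2] → B does not strictly dominate C (column Y: 7 ≤ 7)
  C vs A: [1 vs 4, 7 vs 1, 2 vs 4] → C does not strictly dominate A (column X: 1 ≤ 4)
  C vs B: [1 vs 7, 7 vs 7, 2 vs 4] → C does not strictly dominate B (column X: 1 ≤ 7)
No single strategy strictly dominates all others → no strictly dominant strategy.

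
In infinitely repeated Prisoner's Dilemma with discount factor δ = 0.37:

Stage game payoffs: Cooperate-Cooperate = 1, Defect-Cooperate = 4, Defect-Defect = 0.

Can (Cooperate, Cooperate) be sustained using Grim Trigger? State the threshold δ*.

δ* = 0.75; since δ = 0.37 < 0.75, cooperation cannot be sustained

Work:
For Grim Trigger:
Cooperate forever: 1/(1-δ)
Defect then punished: 4 + 0·δ/(1-δ)
Need: 1/(1-δ) ≥ 4 + 0·δ/(1-δ)
Solving: δ ≥ (T-R)/(T-P) = (4-1)/(4-0) = 0.75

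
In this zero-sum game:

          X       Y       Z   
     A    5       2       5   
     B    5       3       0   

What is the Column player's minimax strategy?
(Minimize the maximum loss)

Column should play Y, value = 3

Work:
Column player minimizes Row's maximum payoff:
Column X: max payoff to Row = 5
Column Y: max payoff to Row = 3
Column Z: max payoff to Row = 5
Minimum is 3, achieved by column Y.
Minimax strategy: Y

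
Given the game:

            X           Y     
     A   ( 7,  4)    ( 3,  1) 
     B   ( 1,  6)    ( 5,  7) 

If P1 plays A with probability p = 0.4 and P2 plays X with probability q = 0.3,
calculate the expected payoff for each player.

E[P1] = 3.96, E[P2] = 4.78

Work:
E[P1] = p·q·π₁(A,X) + p·(1-q)·π₁(A,Y) + (1-p)·q·π₁(B,X) + (1-p)·(1-q)·π₁(B,Y)
= 0.4·0.3·7 + 0.4·0.7·3 + 0.6·0.3·1 + 0.6·0.7·5
= 3.96

E[P2] = 4.78 (similar calculation)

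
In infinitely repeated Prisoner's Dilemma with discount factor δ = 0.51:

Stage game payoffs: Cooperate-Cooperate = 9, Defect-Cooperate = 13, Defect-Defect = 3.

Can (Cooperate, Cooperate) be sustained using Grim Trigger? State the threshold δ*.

δ* = 0.4; since δ = 0.51 ≥ 0.4, cooperation can be sustained

Work:
For Grim Trigger:
Cooperate forever: 9/(1-δ)
Defect then punished: 13 + 3·δ/(1-δ)
Need: 9/(1-δ) ≥ 13 + 3·δ/(1-δ)
Solving: δ ≥ (T-R)/(T-P) = (13-9)/(13-3) = 0.4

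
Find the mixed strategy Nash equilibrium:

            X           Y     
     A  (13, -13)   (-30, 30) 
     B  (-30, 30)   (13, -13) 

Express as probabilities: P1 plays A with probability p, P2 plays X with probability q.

p = 0.5, q = 0.5

Work:
Find probabilities that make opponent indifferent:
P2 chooses q to make P1 indifferent between A and B
P1 chooses p to make P2 indifferent between X and Y
Mixed NE: P1 plays (A: 0.5, B: 0.5), P2 plays (X: 0.5, Y: 0.5)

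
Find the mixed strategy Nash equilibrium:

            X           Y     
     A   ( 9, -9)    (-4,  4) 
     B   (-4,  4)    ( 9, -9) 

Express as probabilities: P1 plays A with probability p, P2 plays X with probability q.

p = 0.5, q = 0.5

Work:
Find probabilities that make opponent indifferent:
P2 chooses q to make P1 indifferent between A and B
P1 chooses p to make P2 indifferent between X and Y
Mixed NE: P1 plays (A: 0.5, B: 0.5), P2 plays (X: 0.5, Y: 0.5)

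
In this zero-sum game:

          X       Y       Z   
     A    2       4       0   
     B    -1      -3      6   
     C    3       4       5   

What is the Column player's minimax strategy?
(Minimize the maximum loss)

Column should play X, value = 3

Work:
Column player minimizes Row's maximum payoff:
Column X: max payoff to Row = 3
Column Y: max payoff to Row = 4
Column Z: max payoff to Row = 6
Minimum is 3, achieved by column X.
Minimax strategy: X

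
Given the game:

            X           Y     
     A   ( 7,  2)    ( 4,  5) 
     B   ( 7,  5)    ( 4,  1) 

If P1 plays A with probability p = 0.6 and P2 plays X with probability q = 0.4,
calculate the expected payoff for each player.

E[P1] = 5.2, E[P2] = 3.32

Work:
E[P1] = p·q·π₁(A,X) + p·(1-q)·π₁(A,Y) + (1-p)·q·π₁(B,X) + (1-p)·(1-q)·π₁(B,Y)
= 0.6·0.4·7 + 0.6·0.6·4 + 0.4·0.4·7 + 0.4·0.6·4
= 5.2

E[P2] = 3.32 (similar calculation)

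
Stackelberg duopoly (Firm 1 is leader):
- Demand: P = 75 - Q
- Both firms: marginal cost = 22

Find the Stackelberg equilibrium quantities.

q₁* (leader) = 26.5, q₂* (follower) = 13.25

Work:
Follower's reaction: q₂ = (a - c - q₁)/2
Leader substitutes: π₁ = q₁·(a - q₁ - (a-c-q₁)/2 - c)
FOC: q₁* = (75 - 22)/2 = 26.50
Then: q₂* = (75 - 22 - 26.5)/2 = 13.25
Leader has first-mover advantage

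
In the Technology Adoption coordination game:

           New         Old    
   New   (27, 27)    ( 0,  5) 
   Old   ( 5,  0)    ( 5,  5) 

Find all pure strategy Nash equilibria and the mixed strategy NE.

Pure NE: (New, New) and (Old, Old); Mixed NE: p = 0.1852, q = 0.1852

Work:
Check pure NE:
(New, New): (27, 27) - no unilateral deviation beneficial
(Old, Old): (5, 5) - no unilateral deviation beneficial
Mixed NE: P1 plays New with p = 0.1852, P2 plays New with q = 0.1852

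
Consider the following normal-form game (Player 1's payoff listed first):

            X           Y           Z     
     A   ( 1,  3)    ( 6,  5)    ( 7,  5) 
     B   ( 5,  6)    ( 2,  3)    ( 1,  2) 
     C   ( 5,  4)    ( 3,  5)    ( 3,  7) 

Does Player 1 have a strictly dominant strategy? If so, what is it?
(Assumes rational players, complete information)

No strictly dominant strategy exists for Player 1

Work:
A strategy strictly dominates another if it gives a strictly higher payoff against every opponent action. Compare each pair of P1's strategies column-by-column:
  A vs B: [1 vs 5, 6 vs 2, 7 vs 1] → A does not strictly dominate B (column X: 1 ≤ 5)
  A vs C: [1 vs 5, 6 vs 3, 7 vs 3] → A does not strictly dominate C (column X: 1 ≤ 5)
  B vs A: [5 vs 1, 2 vs 6, 1 vs 7] → B does not strictly dominate A (column Y: 2 ≤ 6)
  B vs C: [5 vs 5, 2 vs 3, 1 vs 3] → B does not strictly dominate C (column X: 5 ≤ 5)
  C vs A: [5 vs 1, 3 vs 6, 3 vs 7] → C does not strictly dominate A (column Y: 3 ≤ 6)
  C vs B: [5 vs 5, 3 vs 2, 3 vs 1] → C does not strictly dominate B (column X: 5 ≤ 5)
No single strategy strictly dominates all others → no strictly dominant strategy.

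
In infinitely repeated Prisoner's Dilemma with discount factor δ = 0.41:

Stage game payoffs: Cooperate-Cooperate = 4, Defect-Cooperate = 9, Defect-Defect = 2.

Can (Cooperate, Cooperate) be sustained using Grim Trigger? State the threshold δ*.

δ* = 0.7143; since δ = 0.41 < 0.7143, cooperation cannot be sustained

Work:
For Grim Trigger:
Cooperate forever: 4/(1-δ)
Defect then punished: 9 + 2·δ/(1-δ)
Need: 4/(1-δ) ≥ 9 + 2·δ/(1-δ)
Solving: δ ≥ (T-R)/(T-P) = (9-4)/(9-2) = 0.7143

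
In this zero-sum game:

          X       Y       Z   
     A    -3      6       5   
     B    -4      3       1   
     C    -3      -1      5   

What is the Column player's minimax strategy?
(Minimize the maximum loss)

Column should play X, value = -3

Work:
Column player minimizes Row's maximum payoff:
Column X: max payoff to Row = -3
Column Y: max payoff to Row = 6
Column Z: max payoff to Row = 5
Minimum is -3, achieved by column X.
Minimax strategy: X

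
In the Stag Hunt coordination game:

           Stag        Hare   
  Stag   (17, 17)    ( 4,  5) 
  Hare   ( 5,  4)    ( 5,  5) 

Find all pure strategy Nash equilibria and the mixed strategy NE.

Pure NE: (Stag, Stag) and (Hare, Hare); Mixed NE: p = 0.0769, q = 0.0769

Work:
Check pure NE:
(Stag, Stag): (17, 17) - no unilateral deviation beneficial
(Hare, Hare): (5, 5) - no unilateral deviation beneficial
Mixed NE: P1 plays Stag with p = 0.0769, P2 plays Stag with q = 0.0769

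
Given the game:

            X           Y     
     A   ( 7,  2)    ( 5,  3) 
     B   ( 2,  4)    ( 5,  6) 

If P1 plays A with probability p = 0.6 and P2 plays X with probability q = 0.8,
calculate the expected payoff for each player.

E[P1] = 5.0, E[P2] = 3.08

Work:
E[P1] = p·q·π₁(A,X) + p·(1-q)·π₁(A,Y) + (1-p)·q·π₁(B,X) + (1-p)·(1-q)·π₁(B,Y)
= 0.6·0.8·7 + 0.6·0.2·5 + 0.4·0.8·2 + 0.4·0.2·5
= 5.0

E[P2] = 3.08 (similar calculation)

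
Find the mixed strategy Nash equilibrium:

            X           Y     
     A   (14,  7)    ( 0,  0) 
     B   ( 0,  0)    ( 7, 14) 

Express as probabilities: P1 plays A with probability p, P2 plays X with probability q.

p = 0.6667, q = 0.3333

Work:
Find probabilities that make opponent indifferent:
P2 chooses q to make P1 indifferent between A and B
P1 chooses p to make P2 indifferent between X and Y
Mixed NE: P1 plays (A: 0.6667, B: 0.3333), P2 plays (X: 0.3333, Y: 0.6667)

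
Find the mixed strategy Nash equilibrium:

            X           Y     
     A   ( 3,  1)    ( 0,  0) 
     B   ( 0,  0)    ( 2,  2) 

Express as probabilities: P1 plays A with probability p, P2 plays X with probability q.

p = 0.6667, q = 0.4

Work:
Find probabilities that make opponent indifferent:
P2 chooses q to make P1 indifferent between A and B
P1 chooses p to make P2 indifferent between X and Y
Mixed NE: P1 plays (A: 0.6667, B: 0.3333), P2 plays (X: 0.4, Y: 0.6)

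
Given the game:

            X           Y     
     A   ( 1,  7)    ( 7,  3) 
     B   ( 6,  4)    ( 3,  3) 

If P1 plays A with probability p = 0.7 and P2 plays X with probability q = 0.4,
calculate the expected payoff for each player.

E[P1] = 4.48, E[P2] = 4.24

Work:
E[P1] = p·q·π₁(A,X) + p·(1-q)·π₁(A,Y) + (1-p)·q·π₁(B,X) + (1-p)·(1-q)·π₁(B,Y)
= 0.7·0.4·1 + 0.7·0.6·7 + 0.3·0.4·6 + 0.3·0.6·3
= 4.48

E[P2] = 4.24 (similar calculation)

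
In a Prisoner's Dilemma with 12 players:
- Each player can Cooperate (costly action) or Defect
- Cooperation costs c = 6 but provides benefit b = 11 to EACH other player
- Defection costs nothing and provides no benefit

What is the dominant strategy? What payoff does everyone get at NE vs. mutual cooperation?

Dominant: Defect; NE payoff = 0; Coop payoff = 115

Work:
Defect dominates (saves cost c = 6, benefit to others is external)
NE: All defect → everyone gets 0
If all cooperate: each receives (11)×11 - 6 = 115
Social dilemma: 115 > 0 but NE gives 0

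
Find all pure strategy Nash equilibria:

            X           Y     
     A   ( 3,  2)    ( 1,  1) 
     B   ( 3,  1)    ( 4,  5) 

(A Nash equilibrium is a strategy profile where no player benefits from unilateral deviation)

Nash equilibrium: (A, X), (B, Y)

Work:
Best responses:
  P1 vs X: payoffs [3, 3] → best response A/B (payoff 3)
  P1 vs Y: payoffs [1, 4] → best response B (payoff 4)
  P2 vs A: payoffs [2, 1] → best response X (payoff 2)
  P2 vs B: payoffs [1, 5] → best response Y (payoff 5)
Mutual best responses: (A,X), (B,Y) → Nash equilibria.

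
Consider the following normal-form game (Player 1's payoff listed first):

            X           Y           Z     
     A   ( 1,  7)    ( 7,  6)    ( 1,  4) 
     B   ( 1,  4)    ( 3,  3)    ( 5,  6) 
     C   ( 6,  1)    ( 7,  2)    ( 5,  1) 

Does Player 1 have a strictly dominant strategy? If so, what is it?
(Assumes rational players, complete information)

No strictly dominant strategy exists for Player 1

Work:
A strategy strictly dominates another if it gives a strictly higher payoff against every opponent action. Compare each pair of P1's strategies column-by-column:
  A vs B: [1 vs 1, 7 vs 3, 1 vs 5] → A does not strictly dominate B (column X: 1 ≤ 1)
  A vs C: [1 vs 6, 7 vs 7, 1 vs 5] → A does not strictly dominate C (column X: 1 ≤ 6)
  B vs A: [1 vs 1, 3 vs 7, 5 vs 1] → B does not strictly dominate A (column X: 1 ≤ 1)
  B vs C: [1 vs 6, 3 vs 7, 5 vs 5] → B does not strictly dominate C (column X: 1 ≤ 6)
  C vs A: [6 vs 1, 7 vs 7, 5 vs 1] → C does not strictly dominate A (column Y: 7 ≤ 7)
  C vs B: [6 vs 1, 7 vs 3, 5 vs 5] → C does not strictly dominate B (column Z: 5 ≤ 5)
No single strategy strictly dominates all others → no strictly dominant strategy.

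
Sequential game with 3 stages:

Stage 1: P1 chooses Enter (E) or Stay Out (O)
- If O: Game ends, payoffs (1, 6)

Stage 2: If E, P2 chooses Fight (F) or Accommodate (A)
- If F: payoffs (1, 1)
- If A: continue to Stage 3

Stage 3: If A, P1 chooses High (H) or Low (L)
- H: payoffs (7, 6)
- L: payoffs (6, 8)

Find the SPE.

SPE: (E, A, H); Outcome (7, 6)

Work:
Stage 3: P1 chooses H (7 vs 6)
Stage 2: P2: F->1, A->6 (anticipating H). Choose A
Stage 1: P1: O->1, E->7 (anticipating A, H). Choose E
SPE path: E -> A -> H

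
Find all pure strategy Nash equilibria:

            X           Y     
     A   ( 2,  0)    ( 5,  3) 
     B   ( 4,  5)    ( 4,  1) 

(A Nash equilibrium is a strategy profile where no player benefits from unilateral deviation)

Nash equilibrium: (A, Y), (B, X)

Work:
Best responses:
  P1 vs X: payoffs [2, 4] → best response B (payoff 4)
  P1 vs Y: payoffs [5, 4] → best response A (payoff 5)
  P2 vs A: payoffs [0, 3] → best response Y (payoff 3)
  P2 vs B: payoffs [5, 1] → best response X (payoff 5)
Mutual best responses: (A,Y), (B,X) → Nash equilibria.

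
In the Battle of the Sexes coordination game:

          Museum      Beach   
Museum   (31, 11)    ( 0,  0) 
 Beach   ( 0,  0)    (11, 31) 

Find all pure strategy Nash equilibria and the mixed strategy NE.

Pure NE: (Museum, Museum) and (Beach, Beach); Mixed NE: p = 0.7381, q = 0.2619

Work:
Check pure NE:
(Museum, Museum): (31, 11) - no unilateral deviation beneficial
(Beach, Beach): (11, 31) - no unilateral deviation beneficial
Mixed NE: P1 plays Museum with p = 0.7381, P2 plays Museum with q = 0.2619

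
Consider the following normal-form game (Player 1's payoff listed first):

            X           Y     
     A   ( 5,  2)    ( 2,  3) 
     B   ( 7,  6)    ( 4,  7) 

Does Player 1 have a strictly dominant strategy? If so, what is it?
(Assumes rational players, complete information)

Yes, Player 1's strictly dominant strategy is B

Work:
A strategy strictly dominates another if it gives a strictly higher payoff against every opponent action. Compare each pair of P1's strategies column-by-column:
  A vs B: [5 vs 7, 2 vs 4] → A does not strictly dominate B (column X: 5 ≤ 7)
  B vs A: [7 vs 5, 4 vs 2] → B strictly dominates A
B strictly dominates every other strategy → strictly dominant.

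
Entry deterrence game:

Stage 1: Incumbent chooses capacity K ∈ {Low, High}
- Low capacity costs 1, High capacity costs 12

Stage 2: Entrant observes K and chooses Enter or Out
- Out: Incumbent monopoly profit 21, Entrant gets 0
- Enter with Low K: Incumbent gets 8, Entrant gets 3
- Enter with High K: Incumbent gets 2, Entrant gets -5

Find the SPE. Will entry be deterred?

SPE: (High, Enter|Low, Out|High); Entry deterred. Incumbent net profit = 9

Work:
After Low K: Entrant enters (3 > 0)
After High K: Entrant stays out (-5 < 0)
Incumbent: Low → 8−1=7, High → 21−12=9
Incumbent chooses High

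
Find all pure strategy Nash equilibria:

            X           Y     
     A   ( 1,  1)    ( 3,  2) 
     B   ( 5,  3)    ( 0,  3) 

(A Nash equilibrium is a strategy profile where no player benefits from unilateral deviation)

Nash equilibrium: (A, Y), (B, X)

Work:
Best responses:
  P1 vs X: payoffs [1, 5] → best response B (payoff 5)
  P1 vs Y: payoffs [3, 0] → best response A (payoff 3)
  P2 vs A: payoffs [1, 2] → best response Y (payoff 2)
  P2 vs B: payoffs [3, 3] → best response X/Y (payoff 3)
Mutual best responses: (A,Y), (B,X) → Nash equilibria.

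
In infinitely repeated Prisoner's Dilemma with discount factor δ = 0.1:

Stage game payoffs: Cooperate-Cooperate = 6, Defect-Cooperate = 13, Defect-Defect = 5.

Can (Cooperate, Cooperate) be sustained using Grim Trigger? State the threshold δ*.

δ* = 0.875; since δ = 0.1 < 0.875, cooperation cannot be sustained

Work:
For Grim Trigger:
Cooperate forever: 6/(1-δ)
Defect then punished: 13 + 5·δ/(1-δ)
Need: 6/(1-δ) ≥ 13 + 5·δ/(1-δ)
Solving: δ ≥ (T-R)/(T-P) = (13-6)/(13-5) = 0.875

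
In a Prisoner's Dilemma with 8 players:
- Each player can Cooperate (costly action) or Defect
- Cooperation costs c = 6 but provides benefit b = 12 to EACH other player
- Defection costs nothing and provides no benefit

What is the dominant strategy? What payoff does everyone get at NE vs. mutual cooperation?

Dominant: Defect; NE payoff = 0; Coop payoff = 78

Work:
Defect dominates (saves cost c = 6, benefit to others is external)
NE: All defect → everyone gets 0
If all cooperate: each receives (7)×12 - 6 = 78
Social dilemma: 78 > 0 but NE gives 0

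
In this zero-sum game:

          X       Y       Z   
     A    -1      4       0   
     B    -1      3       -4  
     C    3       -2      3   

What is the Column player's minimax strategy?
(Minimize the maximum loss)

Column should play X or Z (all achieve the minimum), value = 3

Work:
Column player minimizes Row's maximum payoff:
Column X: max payoff to Row = 3
Column Y: max payoff to Row = 4
Column Z: max payoff to Row = 3
Minimum is 3, achieved by columns X, Z (tied).
Each of X or Z is a minimax strategy.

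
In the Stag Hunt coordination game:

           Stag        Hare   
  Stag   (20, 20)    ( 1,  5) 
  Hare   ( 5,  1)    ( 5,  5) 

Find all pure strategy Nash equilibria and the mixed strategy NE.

Pure NE: (Stag, Stag) and (Hare, Hare); Mixed NE: p = 0.2105, q = 0.2105

Work:
Check pure NE:
(Stag, Stag): (20, 20) - no unilateral deviation beneficial
(Hare, Hare): (5, 5) - no unilateral deviation beneficial
Mixed NE: P1 plays Stag with p = 0.2105, P2 plays Stag with q = 0.2105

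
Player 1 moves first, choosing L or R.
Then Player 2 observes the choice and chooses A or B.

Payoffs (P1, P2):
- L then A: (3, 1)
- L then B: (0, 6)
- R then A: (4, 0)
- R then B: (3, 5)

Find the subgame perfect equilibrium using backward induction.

P1 plays R, P2 plays B after L and B after R; Payoff (3, 5)

Work:
Backward induction:
After L: P2 chooses B → P1 gets 0
After R: P2 chooses B → P1 gets 3
P1 chooses R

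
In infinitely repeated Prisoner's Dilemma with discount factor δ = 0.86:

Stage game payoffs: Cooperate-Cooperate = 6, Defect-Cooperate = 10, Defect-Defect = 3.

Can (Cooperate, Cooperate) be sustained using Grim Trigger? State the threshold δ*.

δ* = 0.5714; since δ = 0.86 ≥ 0.5714, cooperation can be sustained

Work:
For Grim Trigger:
Cooperate forever: 6/(1-δ)
Defect then punished: 10 + 3·δ/(1-δ)
Need: 6/(1-δ) ≥ 10 + 3·δ/(1-δ)
Solving: δ ≥ (T-R)/(T-P) = (10-6)/(10-3) = 0.5714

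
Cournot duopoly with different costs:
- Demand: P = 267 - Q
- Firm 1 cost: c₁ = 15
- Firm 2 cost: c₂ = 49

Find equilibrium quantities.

q₁* = 95.33, q₂* = 61.33

Work:
Reaction: q₁ = (267 - 15 - q₂)/2
Reaction: q₂ = (267 - 49 - q₁)/2
Solve simultaneously:
q₁* = (267 - 2×15 + 49)/3 = 95.33
q₂* = (267 - 2×49 + 15)/3 = 61.33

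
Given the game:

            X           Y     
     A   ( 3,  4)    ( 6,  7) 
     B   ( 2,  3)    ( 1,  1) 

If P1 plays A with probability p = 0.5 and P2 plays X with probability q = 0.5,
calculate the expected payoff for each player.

E[P1] = 3.0, E[P2] = 3.75

Work:
E[P1] = p·q·π₁(A,X) + p·(1-q)·π₁(A,Y) + (1-p)·q·π₁(B,X) + (1-p)·(1-q)·π₁(B,Y)
= 0.5·0.5·3 + 0.5·0.5·6 + 0.5·0.5·2 + 0.5·0.5·1
= 3.0

E[P2] = 3.75 (similar calculation)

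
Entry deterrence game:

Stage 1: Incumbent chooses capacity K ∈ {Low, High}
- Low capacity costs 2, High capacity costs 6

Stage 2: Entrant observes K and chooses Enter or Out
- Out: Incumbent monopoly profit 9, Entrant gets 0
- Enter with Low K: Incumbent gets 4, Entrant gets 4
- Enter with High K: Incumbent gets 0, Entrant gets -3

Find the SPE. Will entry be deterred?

SPE: (High, Enter|Low, Out|High); Entry deterred. Incumbent net profit = 3

Work:
After Low K: Entrant enters (4 > 0)
After High K: Entrant stays out (-3 < 0)
Incumbent: Low → 4−2=2, High → 9−6=3
Incumbent chooses High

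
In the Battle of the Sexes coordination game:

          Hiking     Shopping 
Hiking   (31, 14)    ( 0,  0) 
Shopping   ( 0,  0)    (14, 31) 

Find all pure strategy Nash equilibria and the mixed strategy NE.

Pure NE: (Hiking, Hiking) and (Shopping, Shopping); Mixed NE: p = 0.6889, q = 0.3111

Work:
Check pure NE:
(Hiking, Hiking): (31, 14) - no unilateral deviation beneficial
(Shopping, Shopping): (14, 31) - no unilateral deviation beneficial
Mixed NE: P1 plays Hiking with p = 0.6889, P2 plays Hiking with q = 0.3111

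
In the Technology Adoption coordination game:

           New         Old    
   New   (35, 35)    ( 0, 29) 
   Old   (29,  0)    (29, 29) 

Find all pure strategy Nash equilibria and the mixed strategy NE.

Pure NE: (New, New) and (Old, Old); Mixed NE: p = 0.8286, q = 0.8286

Work:
Check pure NE:
(New, New): (35, 35) - no unilateral deviation beneficial
(Old, Old): (29, 29) - no unilateral deviation beneficial
Mixed NE: P1 plays New with p = 0.8286, P2 plays New with q = 0.8286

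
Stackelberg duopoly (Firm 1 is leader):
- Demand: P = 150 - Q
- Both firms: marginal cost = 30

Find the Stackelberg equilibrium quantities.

q₁* (leader) = 60.0, q₂* (follower) = 30.0

Work:
Follower's reaction: q₂ = (a - c - q₁)/2
Leader substitutes: π₁ = q₁·(a - q₁ - (a-c-q₁)/2 - c)
FOC: q₁* = (150 - 30)/2 = 60.00
Then: q₂* = (150 - 30 - 60.0)/2 = 30.00
Leader has first-mover advantage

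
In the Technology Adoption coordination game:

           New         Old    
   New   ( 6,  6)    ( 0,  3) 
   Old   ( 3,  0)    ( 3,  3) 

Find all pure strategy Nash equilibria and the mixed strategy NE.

Pure NE: (New, New) and (Old, Old); Mixed NE: p = 0.5, q = 0.5

Work:
Check pure NE:
(New, New): (6, 6) - no unilateral deviation beneficial
(Old, Old): (3, 3) - no unilateral deviation beneficial
Mixed NE: P1 plays New with p = 0.5, P2 plays New with q = 0.5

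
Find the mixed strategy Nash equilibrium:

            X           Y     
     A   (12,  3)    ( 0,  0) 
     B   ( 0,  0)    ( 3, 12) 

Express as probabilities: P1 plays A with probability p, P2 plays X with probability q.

p = 0.8, q = 0.2

Work:
Find probabilities that make opponent indifferent:
P2 chooses q to make P1 indifferent between A and B
P1 chooses p to make P2 indifferent between X and Y
Mixed NE: P1 plays (A: 0.8, B: 0.2), P2 plays (X: 0.2, Y: 0.8)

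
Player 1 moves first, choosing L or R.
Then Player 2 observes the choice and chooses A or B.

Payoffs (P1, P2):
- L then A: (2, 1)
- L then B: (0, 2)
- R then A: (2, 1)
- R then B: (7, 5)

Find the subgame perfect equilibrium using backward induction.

P1 plays R, P2 plays B after L and B after R; Payoff (7, 5)

Work:
Backward induction:
After L: P2 chooses B → P1 gets 0
After R: P2 chooses B → P1 gets 7
P1 chooses R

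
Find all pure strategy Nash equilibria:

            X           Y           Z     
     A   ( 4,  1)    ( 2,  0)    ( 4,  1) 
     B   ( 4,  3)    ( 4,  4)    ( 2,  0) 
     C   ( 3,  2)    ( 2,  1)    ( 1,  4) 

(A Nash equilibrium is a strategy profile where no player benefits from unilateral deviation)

Nash equilibrium: (A, X), (A, Z), (B, Y)

Work:
Best responses:
  P1 vs X: payoffs [4, 4, 3] → best response A/B (payoff 4)
  P1 vs Y: payoffs [2, 4, 2] → best response B (payoff 4)
  P1 vs Z: payoffs [4, 2, 1] → best response A (payoff 4)
  P2 vs A: payoffs [1, 0, 1] → best response X/Z (payoff 1)
  P2 vs B: payoffs [3, 4, 0] → best response Y (payoff 4)
  P2 vs C: payoffs [2, 1, 4] → best response Z (payoff 4)
Mutual best responses: (A,X), (A,Z), (B,Y) → Nash equilibria.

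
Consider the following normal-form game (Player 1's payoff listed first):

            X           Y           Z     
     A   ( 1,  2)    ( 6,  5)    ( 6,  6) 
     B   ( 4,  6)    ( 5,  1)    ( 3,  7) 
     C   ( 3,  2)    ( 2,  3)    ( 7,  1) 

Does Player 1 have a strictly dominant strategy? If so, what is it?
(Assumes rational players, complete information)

No strictly dominant strategy exists for Player 1

Work:
A strategy strictly dominates another if it gives a strictly higher payoff against every opponent action. Compare each pair of P1's strategies column-by-column:
  A vs B: [1 vs 4, 6 vs 5, 6 vs 3] → A does not strictly dominate B (column X: 1 ≤ 4)
  A vs C: [1 vs 3, 6 vs 2, 6 vs 7] → A does not strictly dominate C (column X: 1 ≤ 3)
  B vs A: [4 vs 1, 5 vs 6, 3 vs 6] → B does not strictly dominate A (column Y: 5 ≤ 6)
  B vs C: [4 vs 3, 5 vs 2, 3 vs 7] → B does not strictly dominate C (column Z: 3 ≤ 7)
  C vs A: [3 vs 1, 2 vs 6, 7 vs 6] → C does not strictly dominate A (column Y: 2 ≤ 6)
  C vs B: [3 vs 4, 2 vs 5, 7 vs 3] → C does not strictly dominate B (column X: 3 ≤ 4)
No single strategy strictly dominates all others → no strictly dominant strategy.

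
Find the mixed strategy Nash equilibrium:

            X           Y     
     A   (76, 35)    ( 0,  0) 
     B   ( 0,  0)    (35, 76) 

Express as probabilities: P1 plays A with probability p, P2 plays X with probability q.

p = 0.6847, q = 0.3153

Work:
Find probabilities that make opponent indifferent:
P2 chooses q to make P1 indifferent between A and B
P1 chooses p to make P2 indifferent between X and Y
Mixed NE: P1 plays (A: 0.6847, B: 0.3153), P2 plays (X: 0.3153, Y: 0.6847)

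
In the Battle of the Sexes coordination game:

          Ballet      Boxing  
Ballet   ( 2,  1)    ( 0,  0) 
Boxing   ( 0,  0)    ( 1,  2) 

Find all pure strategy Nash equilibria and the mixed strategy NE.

Pure NE: (Ballet, Ballet) and (Boxing, Boxing); Mixed NE: p = 0.6667, q = 0.3333

Work:
Check pure NE:
(Ballet, Ballet): (2, 1) - no unilateral deviation beneficial
(Boxing, Boxing): (1, 2) - no unilateral deviation beneficial
Mixed NE: P1 plays Ballet with p = 0.6667, P2 plays Ballet with q = 0.3333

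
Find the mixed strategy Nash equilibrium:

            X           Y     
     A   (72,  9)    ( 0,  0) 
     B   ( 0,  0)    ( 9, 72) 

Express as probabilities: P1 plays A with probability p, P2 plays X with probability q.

p = 0.8889, q = 0.1111

Work:
Find probabilities that make opponent indifferent:
P2 chooses q to make P1 indifferent between A and B
P1 chooses p to make P2 indifferent between X and Y
Mixed NE: P1 plays (A: 0.8889, B: 0.1111), P2 plays (X: 0.1111, Y: 0.8889)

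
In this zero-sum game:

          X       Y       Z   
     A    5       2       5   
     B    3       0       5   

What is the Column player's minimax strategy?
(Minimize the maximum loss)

Column should play Y, value = 2

Work:
Column player minimizes Row's maximum payoff:
Column X: max payoff to Row = 5
Column Y: max payoff to Row = 2
Column Z: max payoff to Row = 5
Minimum is 2, achieved by column Y.
Minimax strategy: Y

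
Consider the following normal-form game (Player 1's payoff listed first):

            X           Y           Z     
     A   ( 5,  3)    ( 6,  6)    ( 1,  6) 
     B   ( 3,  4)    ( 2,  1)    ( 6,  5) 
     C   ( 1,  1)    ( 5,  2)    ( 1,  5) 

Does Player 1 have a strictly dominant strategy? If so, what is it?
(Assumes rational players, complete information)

No strictly dominant strategy exists for Player 1

Work:
A strategy strictly dominates another if it gives a strictly higher payoff against every opponent action. Compare each pair of P1's strategies column-by-column:
  A vs B: [5 vs 3, 6 vs 2, 1 vs 6] → A does not strictly dominate B (column Z: 1 ≤ 6)
  A vs C: [5 vs 1, 6 vs 5, 1 vs 1] → A does not strictly dominate C (column Z: 1 ≤ 1)
  B vs A: [3 vs 5, 2 vs 6, 6 vs 1] → B does not strictly dominate A (column X: 3 ≤ 5)
  B vs C: [3 vs 1, 2 vs 5, 6 vs 1] → B does not strictly dominate C (column Y: 2 ≤ 5)
  C vs A: [1 vs 5, 5 vs 6, 1 vs 1] → C does not strictly dominate A (column X: 1 ≤ 5)
  C vs B: [1 vs 3, 5 vs 2, 1 vs 6] → C does not strictly dominate B (column X: 1 ≤ 3)
No single strategy strictly dominates all others → no strictly dominant strategy.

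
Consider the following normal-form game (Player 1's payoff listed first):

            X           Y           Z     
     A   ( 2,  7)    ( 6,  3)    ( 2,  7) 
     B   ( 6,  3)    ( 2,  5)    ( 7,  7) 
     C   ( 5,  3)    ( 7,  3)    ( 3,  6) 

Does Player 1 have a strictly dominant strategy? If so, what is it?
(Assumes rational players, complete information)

No strictly dominant strategy exists for Player 1

Work:
A strategy strictly dominates another if it gives a strictly higher payoff against every opponent action. Compare each pair of P1's strategies column-by-column:
  A vs B: [2 vs 6, 6 vs 2, 2 vs 7] → A does not strictly dominate B (column X: 2 ≤ 6)
  A vs C: [2 vs 5, 6 vs 7, 2 vs 3] → A does not strictly dominate C (column X: 2 ≤ 5)
  B vs A: [6 vs 2, 2 vs 6, 7 vs 2] → B does not strictly dominate A (column Y: 2 ≤ 6)
  B vs C: [6 vs 5, 2 vs 7, 7 vs 3] → B does not strictly dominate C (column Y: 2 ≤ 7)
  C vs A: [5 vs 2, 7 vs 6, 3 vs 2] → C strictly dominates A
  C vs B: [5 vs 6, 7 vs 2, 3 vs 7] → C does not strictly dominate B (column X: 5 ≤ 6)
No single strategy strictly dominates all others → no strictly dominant strategy.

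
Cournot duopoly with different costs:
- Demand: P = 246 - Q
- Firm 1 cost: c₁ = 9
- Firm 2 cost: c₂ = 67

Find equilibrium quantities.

q₁* = 98.33, q₂* = 40.33

Work:
Reaction: q₁ = (246 - 9 - q₂)/2
Reaction: q₂ = (246 - 67 - q₁)/2
Solve simultaneously:
q₁* = (246 - 2×9 + 67)/3 = 98.33
q₂* = (246 - 2×67 + 9)/3 = 40.33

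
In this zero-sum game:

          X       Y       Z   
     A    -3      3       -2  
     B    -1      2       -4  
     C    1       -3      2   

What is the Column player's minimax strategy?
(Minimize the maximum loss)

Column should play X, value = 1

Work:
Column player minimizes Row's maximum payoff:
Column X: max payoff to Row = 1
Column Y: max payoff to Row = 3
Column Z: max payoff to Row = 2
Minimum is 1, achieved by column X.
Minimax strategy: X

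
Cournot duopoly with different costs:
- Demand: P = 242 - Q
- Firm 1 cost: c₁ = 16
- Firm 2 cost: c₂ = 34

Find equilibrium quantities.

q₁* = 81.33, q₂* = 63.33

Work:
Reaction: q₁ = (242 - 16 - q₂)/2
Reaction: q₂ = (242 - 34 - q₁)/2
Solve simultaneously:
q₁* = (242 - 2×16 + 34)/3 = 81.33
q₂* = (242 - 2×34 + 16)/3 = 63.33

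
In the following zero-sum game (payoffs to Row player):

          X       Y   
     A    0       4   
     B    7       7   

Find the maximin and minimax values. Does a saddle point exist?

Maximin = 7, Minimax = 7, Saddle: True

Work:
Row minimums: [0, 7] → maximin = 7
Column maximums: [7, 7] → minimax = 7
Saddle point exists! Game value = 7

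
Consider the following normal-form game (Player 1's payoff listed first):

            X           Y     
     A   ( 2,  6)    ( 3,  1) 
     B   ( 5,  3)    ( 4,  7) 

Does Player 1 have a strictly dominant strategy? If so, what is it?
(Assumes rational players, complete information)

Yes, Player 1's strictly dominant strategy is B

Work:
A strategy strictly dominates another if it gives a strictly higher payoff against every opponent action. Compare each pair of P1's strategies column-by-column:
  A vs B: [2 vs 5, 3 vs 4] → A does not strictly dominate B (column X: 2 ≤ 5)
  B vs A: [5 vs 2, 4 vs 3] → B strictly dominates A
B strictly dominates every other strategy → strictly dominant.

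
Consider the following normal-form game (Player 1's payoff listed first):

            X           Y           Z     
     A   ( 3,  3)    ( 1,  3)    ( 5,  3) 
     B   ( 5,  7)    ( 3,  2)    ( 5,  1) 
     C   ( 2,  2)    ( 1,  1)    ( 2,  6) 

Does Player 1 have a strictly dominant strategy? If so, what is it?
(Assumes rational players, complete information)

No strictly dominant strategy exists for Player 1

Work:
A strategy strictly dominates another if it gives a strictly higher payoff against every opponent action. Compare each pair of P1's strategies column-by-column:
  A vs B: [3 vs 5, 1 vs 3, 5 vs 5] → A does not strictly dominate B (column X: 3 ≤ 5)
  A vs C: [3 vs 2, 1 vs 1, 5 vs 2] → A does not strictly dominate C (column Y: 1 ≤ 1)
  B vs A: [5 vs 3, 3 vs 1, 5 vs 5] → B does not strictly dominate A (column Z: 5 ≤ 5)
  B vs C: [5 vs 2, 3 vs 1, 5 vs 2] → B strictly dominates C
  C vs A: [2 vs 3, 1 vs 1, 2 vs 5] → C does not strictly dominate A (column X: 2 ≤ 3)
  C vs B: [2 vs 5, 1 vs 3, 2 vs 5] → C does not strictly dominate B (column X: 2 ≤ 5)
No single strategy strictly dominates all others → no strictly dominant strategy.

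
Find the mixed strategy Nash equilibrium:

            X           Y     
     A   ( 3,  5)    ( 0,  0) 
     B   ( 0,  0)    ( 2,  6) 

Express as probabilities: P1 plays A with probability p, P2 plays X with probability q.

p = 0.5455, q = 0.4

Work:
Find probabilities that make opponent indifferent:
P2 chooses q to make P1 indifferent between A and B
P1 chooses p to make P2 indifferent between X and Y
Mixed NE: P1 plays (A: 0.5455, B: 0.4545), P2 plays (X: 0.4, Y: 0.6)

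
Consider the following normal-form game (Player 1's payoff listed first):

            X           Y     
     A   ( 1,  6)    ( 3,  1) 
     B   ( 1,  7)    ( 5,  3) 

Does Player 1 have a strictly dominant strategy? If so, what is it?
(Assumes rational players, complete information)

No strictly dominant strategy exists for Player 1

Work:
A strategy strictly dominates another if it gives a strictly higher payoff against every opponent action. Compare each pair of P1's strategies column-by-column:
  A vs B: [1 vs 1, 3 vs 5] → A does not strictly dominate B (column X: 1 ≤ 1)
  B vs A: [1 vs 1, 5 vs 3] → B does not strictly dominate A (column X: 1 ≤ 1)
No single strategy strictly dominates all others → no strictly dominant strategy.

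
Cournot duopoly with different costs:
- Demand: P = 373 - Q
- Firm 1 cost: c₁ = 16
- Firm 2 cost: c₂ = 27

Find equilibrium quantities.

q₁* = 122.67, q₂* = 111.67

Work:
Reaction: q₁ = (373 - 16 - q₂)/2
Reaction: q₂ = (373 - 27 - q₁)/2
Solve simultaneously:
q₁* = (373 - 2×16 + 27)/3 = 122.67
q₂* = (373 - 2×27 + 16)/3 = 111.67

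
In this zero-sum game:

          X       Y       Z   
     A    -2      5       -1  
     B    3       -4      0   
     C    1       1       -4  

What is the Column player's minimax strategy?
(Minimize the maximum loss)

Column should play Z, value = 0

Work:
Column player minimizes Row's maximum payoff:
Column X: max payoff to Row = 3
Column Y: max payoff to Row = 5
Column Z: max payoff to Row = 0
Minimum is 0, achieved by column Z.
Minimax strategy: Z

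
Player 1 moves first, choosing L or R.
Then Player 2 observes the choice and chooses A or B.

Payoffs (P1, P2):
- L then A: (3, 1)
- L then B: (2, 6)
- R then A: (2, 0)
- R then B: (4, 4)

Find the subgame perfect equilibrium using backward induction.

P1 plays R, P2 plays B after L and B after R; Payoff (4, 4)

Work:
Backward induction:
After L: P2 chooses B → P1 gets 2
After R: P2 chooses B → P1 gets 4
P1 chooses R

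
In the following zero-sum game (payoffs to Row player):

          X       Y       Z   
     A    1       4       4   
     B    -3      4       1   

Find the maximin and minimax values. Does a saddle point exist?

Maximin = 1, Minimax = 1, Saddle: True

Work:
Row minimums: [1, -3] → maximin = 1
Column maximums: [1, 4, 4] → minimax = 1
Saddle point exists! Game value = 1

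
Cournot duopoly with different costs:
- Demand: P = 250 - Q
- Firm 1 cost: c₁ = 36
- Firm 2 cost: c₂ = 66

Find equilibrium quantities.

q₁* = 81.33, q₂* = 51.33

Work:
Reaction: q₁ = (250 - 36 - q₂)/2
Reaction: q₂ = (250 - 66 - q₁)/2
Solve simultaneously:
q₁* = (250 - 2×36 + 66)/3 = 81.33
q₂* = (250 - 2×66 + 36)/3 = 51.33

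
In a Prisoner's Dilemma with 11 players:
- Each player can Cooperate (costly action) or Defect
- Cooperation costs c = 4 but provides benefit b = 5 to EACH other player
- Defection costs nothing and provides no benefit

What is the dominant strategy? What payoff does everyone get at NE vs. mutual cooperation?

Dominant: Defect; NE payoff = 0; Coop payoff = 46

Work:
Defect dominates (saves cost c = 4, benefit to others is external)
NE: All defect → everyone gets 0
If all cooperate: each receives (10)×5 - 4 = 46
Social dilemma: 46 > 0 but NE gives 0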